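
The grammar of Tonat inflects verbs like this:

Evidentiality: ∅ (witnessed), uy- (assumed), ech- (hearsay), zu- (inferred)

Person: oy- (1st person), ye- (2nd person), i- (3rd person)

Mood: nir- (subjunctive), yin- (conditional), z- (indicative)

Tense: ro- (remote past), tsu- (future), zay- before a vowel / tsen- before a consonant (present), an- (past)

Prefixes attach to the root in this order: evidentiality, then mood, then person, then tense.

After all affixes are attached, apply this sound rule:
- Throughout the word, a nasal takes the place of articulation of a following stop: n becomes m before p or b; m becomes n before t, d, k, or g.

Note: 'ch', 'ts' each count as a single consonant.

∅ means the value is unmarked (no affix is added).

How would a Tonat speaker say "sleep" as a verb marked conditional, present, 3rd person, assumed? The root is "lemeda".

zayiyinuylemeda

Attach evidentiality assumed uy- → uylemeda.
Attach mood conditional yin- → yinuylemeda.
Attach person 3rd person i- → iyinuylemeda.
Attach tense present zay- (before vowel 'i') → zayiyinuylemeda.
Nasal assimilation: no change.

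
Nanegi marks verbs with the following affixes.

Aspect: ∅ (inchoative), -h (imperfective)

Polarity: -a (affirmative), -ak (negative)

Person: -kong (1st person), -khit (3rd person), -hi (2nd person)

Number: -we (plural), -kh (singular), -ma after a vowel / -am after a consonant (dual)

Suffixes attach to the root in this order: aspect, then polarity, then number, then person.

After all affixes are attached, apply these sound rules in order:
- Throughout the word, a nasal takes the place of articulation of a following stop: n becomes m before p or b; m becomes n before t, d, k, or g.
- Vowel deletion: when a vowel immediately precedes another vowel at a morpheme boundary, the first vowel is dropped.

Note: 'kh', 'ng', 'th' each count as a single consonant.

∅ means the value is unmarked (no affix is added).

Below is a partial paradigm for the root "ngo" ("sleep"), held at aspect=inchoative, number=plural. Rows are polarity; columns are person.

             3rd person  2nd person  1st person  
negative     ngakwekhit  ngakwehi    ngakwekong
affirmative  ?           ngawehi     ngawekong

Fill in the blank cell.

ngawekhit

aspect = inchoative: zero marking, form stays ngo.
Attach polarity affirmative -a → ngoa.
Attach number plural -we → ngoawe.
Attach person 3rd person -khit → ngoawekhit.
Nasal assimilation: no change.
Apply vowel deletion: ngoawekhit → ngawekhit.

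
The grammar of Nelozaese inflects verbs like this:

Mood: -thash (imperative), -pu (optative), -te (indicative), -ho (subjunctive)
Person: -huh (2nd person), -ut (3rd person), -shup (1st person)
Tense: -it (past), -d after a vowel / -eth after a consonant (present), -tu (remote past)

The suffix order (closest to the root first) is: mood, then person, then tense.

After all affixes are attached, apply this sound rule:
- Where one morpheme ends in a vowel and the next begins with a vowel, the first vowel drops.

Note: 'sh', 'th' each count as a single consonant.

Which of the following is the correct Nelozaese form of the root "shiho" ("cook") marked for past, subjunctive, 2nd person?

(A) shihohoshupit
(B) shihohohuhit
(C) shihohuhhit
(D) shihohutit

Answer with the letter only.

Attach mood subjunctive -ho → shihoho.
Attach person 2nd person -huh → shihohohuh.
Attach tense past -it → shihohohuhit.
Vowel deletion: no change.
So the correct form is shihohohuhit, option (B).
(D) shihohutit is wrong: it uses 3rd person instead of 2nd person for person.
(A) shihohoshupit is wrong: it uses 1st person instead of 2nd person for person.
(C) shihohuhhit is wrong: it has the affixes in the wrong order.

B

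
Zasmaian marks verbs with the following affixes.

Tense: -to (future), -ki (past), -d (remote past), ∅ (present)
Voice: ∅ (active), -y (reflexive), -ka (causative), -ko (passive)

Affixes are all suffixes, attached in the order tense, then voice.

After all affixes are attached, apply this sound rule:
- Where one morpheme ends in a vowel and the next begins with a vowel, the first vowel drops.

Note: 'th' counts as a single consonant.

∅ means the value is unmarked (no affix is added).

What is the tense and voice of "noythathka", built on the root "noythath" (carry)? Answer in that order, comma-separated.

Segment: noythath-ka.
tense: ∅ → present.
voice: -ka → causative.

present, causative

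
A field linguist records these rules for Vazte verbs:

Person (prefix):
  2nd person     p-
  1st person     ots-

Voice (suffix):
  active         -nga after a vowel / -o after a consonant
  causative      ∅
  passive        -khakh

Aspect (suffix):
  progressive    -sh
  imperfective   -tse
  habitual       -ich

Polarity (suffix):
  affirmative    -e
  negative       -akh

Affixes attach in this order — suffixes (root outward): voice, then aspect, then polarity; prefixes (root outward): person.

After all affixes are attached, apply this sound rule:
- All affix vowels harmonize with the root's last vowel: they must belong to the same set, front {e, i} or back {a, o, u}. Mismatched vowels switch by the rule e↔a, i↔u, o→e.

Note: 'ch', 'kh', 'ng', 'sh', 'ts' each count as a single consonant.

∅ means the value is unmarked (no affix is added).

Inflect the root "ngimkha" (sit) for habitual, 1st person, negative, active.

Attach person 1st person ots- → otsngimkha.
Attach voice active -nga (after vowel 'a') → otsngimkhanga.
Attach aspect habitual -ich → otsngimkhangaich.
Attach polarity negative -akh → otsngimkhangaichakh.
Apply vowel harmony: otsngimkhangaichakh → otsngimkhangauchakh.

otsngimkhangauchakh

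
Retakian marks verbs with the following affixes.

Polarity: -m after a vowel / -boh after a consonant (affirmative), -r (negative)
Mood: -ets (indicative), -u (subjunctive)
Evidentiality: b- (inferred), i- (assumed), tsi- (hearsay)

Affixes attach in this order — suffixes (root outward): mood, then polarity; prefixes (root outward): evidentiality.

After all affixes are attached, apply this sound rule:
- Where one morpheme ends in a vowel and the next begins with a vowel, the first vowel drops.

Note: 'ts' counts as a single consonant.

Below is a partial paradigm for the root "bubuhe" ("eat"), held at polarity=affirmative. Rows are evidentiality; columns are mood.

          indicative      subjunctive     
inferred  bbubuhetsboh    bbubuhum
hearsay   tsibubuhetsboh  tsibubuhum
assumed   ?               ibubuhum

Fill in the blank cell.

Attach evidentiality assumed i- → ibubuhe.
Attach mood indicative -ets → ibubuheets.
Attach polarity affirmative -boh (after consonant 'ts') → ibubuheetsboh.
Apply vowel deletion: ibubuheetsboh → ibubuhetsboh.

ibubuhetsboh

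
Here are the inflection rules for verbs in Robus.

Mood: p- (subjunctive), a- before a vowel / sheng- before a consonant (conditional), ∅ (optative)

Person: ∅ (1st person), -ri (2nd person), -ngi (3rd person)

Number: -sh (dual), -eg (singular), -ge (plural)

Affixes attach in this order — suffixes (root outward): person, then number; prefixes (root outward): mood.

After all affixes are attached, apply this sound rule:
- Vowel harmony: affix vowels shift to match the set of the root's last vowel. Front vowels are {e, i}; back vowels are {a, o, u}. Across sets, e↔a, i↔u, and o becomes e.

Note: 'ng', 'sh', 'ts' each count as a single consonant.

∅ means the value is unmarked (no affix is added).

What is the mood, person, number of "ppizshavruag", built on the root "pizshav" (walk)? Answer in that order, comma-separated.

subjunctive, 2nd person, singular

Segment: p-pizshav-ri-eg.
mood: p- → subjunctive.
person: -ri → 2nd person.
number: -eg → singular.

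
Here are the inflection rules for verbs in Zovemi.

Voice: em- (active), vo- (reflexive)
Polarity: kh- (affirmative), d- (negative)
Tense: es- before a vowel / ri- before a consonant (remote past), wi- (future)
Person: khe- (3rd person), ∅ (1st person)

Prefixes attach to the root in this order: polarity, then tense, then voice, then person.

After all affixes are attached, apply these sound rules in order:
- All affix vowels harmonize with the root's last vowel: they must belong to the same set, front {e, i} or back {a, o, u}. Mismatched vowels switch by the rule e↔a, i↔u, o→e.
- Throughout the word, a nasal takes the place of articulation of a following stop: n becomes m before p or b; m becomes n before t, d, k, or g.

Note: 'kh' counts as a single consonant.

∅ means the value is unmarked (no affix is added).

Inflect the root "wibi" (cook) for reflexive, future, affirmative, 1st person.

Attach polarity affirmative kh- → khwibi.
Attach tense future wi- → wikhwibi.
Attach voice reflexive vo- → vowikhwibi.
person = 1st person: zero marking, form stays vowikhwibi.
Apply vowel harmony: vowikhwibi → vewikhwibi.
Nasal assimilation: no change.

vewikhwibi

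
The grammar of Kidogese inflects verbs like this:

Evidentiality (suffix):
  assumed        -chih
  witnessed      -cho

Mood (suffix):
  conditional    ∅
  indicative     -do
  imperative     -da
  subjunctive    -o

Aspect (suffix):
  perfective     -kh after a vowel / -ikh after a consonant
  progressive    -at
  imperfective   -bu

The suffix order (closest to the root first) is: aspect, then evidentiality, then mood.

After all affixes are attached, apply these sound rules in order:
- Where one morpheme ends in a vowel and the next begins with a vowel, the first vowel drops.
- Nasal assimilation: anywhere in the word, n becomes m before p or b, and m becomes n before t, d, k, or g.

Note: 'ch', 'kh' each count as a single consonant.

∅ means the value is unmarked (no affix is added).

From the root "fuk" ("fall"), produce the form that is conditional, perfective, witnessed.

fukikhcho

Attach aspect perfective -ikh (after consonant 'k') → fukikh.
Attach evidentiality witnessed -cho → fukikhcho.
mood = conditional: zero marking, form stays fukikhcho.
Vowel deletion: no change.
Nasal assimilation: no change.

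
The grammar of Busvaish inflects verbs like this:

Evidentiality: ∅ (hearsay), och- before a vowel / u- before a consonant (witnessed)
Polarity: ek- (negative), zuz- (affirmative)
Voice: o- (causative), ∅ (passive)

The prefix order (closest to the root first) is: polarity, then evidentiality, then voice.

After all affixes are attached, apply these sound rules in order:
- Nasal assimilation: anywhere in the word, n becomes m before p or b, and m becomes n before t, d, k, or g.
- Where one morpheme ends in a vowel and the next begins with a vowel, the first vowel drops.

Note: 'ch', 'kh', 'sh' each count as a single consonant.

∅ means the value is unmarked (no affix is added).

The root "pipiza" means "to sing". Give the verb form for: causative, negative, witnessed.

ochekpipiza

Attach polarity negative ek- → ekpipiza.
Attach evidentiality witnessed och- (before vowel 'e') → ochekpipiza.
Attach voice causative o- → oochekpipiza.
Nasal assimilation: no change.
Apply vowel deletion: oochekpipiza → ochekpipiza.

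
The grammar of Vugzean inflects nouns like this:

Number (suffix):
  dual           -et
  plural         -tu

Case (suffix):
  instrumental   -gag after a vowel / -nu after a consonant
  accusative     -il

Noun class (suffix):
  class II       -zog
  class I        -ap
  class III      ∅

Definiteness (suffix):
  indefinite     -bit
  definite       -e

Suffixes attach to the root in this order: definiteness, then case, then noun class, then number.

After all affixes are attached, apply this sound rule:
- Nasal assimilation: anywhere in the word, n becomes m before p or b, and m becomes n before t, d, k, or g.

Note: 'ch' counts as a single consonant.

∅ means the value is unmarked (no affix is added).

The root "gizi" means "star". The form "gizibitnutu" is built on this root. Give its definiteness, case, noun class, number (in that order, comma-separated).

indefinite, instrumental, class III, plural

Segment: gizi-bit-nu-tu.
definiteness: -bit → indefinite.
case: -gag/nu → instrumental.
noun class: ∅ → class III.
number: -tu → plural.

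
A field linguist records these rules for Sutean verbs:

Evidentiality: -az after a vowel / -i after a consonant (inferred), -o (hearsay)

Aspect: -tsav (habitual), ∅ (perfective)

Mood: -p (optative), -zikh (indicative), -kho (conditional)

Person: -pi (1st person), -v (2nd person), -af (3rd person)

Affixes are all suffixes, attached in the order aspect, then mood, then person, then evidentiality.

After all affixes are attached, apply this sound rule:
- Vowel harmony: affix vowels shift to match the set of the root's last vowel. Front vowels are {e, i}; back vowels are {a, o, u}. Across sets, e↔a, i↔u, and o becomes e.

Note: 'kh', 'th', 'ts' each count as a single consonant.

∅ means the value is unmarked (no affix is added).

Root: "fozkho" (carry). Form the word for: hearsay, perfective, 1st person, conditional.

aspect = perfective: zero marking, form stays fozkho.
Attach mood conditional -kho → fozkhokho.
Attach person 1st person -pi → fozkhokhopi.
Attach evidentiality hearsay -o → fozkhokhopio.
Apply vowel harmony: fozkhokhopio → fozkhokhopuo.

fozkhokhopuo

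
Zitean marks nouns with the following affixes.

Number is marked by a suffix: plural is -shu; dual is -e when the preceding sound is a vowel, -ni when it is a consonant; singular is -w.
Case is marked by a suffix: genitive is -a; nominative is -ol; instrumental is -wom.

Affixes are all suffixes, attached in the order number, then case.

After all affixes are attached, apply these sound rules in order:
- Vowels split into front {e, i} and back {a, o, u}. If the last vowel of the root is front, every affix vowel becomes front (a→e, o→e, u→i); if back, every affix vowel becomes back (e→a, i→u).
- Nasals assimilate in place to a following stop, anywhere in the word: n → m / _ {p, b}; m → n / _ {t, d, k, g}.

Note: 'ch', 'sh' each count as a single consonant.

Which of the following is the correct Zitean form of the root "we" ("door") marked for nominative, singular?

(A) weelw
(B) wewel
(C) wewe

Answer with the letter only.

B

Attach number singular -w → wew.
Attach case nominative -ol → wewol.
Apply vowel harmony: wewol → wewel.
Nasal assimilation: no change.
So the correct form is wewel, option (B).
(C) wewe is wrong: it uses genitive instead of nominative for case.
(A) weelw is wrong: it has the affixes in the wrong order.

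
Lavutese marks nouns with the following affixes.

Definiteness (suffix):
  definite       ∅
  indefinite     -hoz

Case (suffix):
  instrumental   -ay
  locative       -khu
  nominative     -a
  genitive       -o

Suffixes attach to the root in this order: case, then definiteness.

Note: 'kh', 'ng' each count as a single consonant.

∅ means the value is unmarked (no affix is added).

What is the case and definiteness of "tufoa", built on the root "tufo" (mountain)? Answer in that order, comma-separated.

nominative, definite

Segment: tufo-a.
case: -a → nominative.
definiteness: ∅ → definite.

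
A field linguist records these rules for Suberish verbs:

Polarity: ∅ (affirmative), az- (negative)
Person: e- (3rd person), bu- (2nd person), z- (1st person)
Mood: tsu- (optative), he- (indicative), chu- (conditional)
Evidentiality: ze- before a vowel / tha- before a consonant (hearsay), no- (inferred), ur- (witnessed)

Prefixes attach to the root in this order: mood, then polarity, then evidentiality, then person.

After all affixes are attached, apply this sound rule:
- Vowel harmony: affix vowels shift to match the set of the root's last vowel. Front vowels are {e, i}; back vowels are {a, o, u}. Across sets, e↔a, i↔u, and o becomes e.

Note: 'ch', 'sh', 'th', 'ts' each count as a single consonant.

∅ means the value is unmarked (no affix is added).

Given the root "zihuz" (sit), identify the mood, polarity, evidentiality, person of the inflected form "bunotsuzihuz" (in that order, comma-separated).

Segment: bu-no-tsu-zihuz.
mood: tsu- → optative.
polarity: ∅ → affirmative.
evidentiality: no- → inferred.
person: bu- → 2nd person.

optative, affirmative, inferred, 2nd person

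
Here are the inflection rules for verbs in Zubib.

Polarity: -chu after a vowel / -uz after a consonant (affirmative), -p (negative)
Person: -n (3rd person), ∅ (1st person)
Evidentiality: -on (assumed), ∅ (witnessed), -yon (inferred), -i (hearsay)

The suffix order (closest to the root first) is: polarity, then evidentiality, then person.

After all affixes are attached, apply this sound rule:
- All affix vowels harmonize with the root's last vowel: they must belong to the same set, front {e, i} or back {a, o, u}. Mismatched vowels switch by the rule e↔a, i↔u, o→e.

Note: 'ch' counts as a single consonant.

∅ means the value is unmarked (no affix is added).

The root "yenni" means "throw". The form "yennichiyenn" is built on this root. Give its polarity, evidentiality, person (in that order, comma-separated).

Segment: yenni-chu-yon-n.
polarity: -chu/uz → affirmative.
evidentiality: -yon → inferred.
person: -n → 3rd person.

affirmative, inferred, 3rd person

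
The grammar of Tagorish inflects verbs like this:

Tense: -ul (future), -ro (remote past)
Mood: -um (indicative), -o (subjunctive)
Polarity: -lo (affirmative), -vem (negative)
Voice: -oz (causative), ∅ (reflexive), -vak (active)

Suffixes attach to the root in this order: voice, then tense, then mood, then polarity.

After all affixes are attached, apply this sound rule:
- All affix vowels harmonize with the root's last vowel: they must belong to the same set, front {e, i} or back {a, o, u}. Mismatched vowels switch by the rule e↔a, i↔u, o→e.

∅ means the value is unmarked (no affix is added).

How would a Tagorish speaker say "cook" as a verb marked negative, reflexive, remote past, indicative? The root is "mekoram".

voice = reflexive: zero marking, form stays mekoram.
Attach tense remote past -ro → mekoramro.
Attach mood indicative -um → mekoramroum.
Attach polarity negative -vem → mekoramroumvem.
Apply vowel harmony: mekoramroumvem → mekoramroumvam.

mekoramroumvam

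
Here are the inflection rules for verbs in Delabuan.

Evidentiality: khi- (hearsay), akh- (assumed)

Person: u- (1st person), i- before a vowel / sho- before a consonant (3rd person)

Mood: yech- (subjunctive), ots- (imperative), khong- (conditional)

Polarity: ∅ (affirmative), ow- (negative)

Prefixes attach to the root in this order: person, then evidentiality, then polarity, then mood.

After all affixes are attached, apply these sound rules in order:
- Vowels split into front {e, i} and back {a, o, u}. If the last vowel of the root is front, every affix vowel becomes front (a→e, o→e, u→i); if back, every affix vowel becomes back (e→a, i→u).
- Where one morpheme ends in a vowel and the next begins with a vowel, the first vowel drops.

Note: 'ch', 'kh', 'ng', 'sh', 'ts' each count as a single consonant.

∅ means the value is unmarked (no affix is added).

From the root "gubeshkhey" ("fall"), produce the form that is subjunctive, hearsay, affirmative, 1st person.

Attach person 1st person u- → ugubeshkhey.
Attach evidentiality hearsay khi- → khiugubeshkhey.
polarity = affirmative: zero marking, form stays khiugubeshkhey.
Attach mood subjunctive yech- → yechkhiugubeshkhey.
Apply vowel harmony: yechkhiugubeshkhey → yechkhiigubeshkhey.
Apply vowel deletion: yechkhiigubeshkhey → yechkhigubeshkhey.

yechkhigubeshkhey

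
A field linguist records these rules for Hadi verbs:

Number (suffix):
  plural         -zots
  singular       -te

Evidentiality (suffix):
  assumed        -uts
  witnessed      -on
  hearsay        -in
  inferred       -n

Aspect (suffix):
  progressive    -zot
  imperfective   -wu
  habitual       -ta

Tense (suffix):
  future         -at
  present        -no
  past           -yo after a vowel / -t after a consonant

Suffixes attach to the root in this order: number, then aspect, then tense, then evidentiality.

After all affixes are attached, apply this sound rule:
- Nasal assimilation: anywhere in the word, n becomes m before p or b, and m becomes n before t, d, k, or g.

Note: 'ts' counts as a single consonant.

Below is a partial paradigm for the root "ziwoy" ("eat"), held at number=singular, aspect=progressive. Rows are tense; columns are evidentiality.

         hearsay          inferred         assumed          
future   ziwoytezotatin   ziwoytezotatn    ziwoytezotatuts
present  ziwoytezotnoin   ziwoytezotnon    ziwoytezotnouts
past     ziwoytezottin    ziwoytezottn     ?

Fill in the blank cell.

Attach number singular -te → ziwoyte.
Attach aspect progressive -zot → ziwoytezot.
Attach tense past -t (after consonant 't') → ziwoytezott.
Attach evidentiality assumed -uts → ziwoytezottuts.
Nasal assimilation: no change.

ziwoytezottuts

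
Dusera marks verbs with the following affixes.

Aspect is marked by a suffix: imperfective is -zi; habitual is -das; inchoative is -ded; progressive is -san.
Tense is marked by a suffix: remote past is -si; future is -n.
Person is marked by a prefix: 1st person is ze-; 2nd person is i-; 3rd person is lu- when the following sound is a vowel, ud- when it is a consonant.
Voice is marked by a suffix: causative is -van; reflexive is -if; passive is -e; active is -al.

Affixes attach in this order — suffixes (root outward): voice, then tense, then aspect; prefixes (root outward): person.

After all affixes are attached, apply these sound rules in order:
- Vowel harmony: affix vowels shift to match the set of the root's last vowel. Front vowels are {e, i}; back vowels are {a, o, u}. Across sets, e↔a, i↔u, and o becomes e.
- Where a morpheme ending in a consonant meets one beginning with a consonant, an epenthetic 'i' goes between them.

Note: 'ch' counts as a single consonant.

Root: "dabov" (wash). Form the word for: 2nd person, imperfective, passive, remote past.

Attach voice passive -e → dabove.
Attach tense remote past -si → dabovesi.
Attach aspect imperfective -zi → dabovesizi.
Attach person 2nd person i- → idabovesizi.
Apply vowel harmony: idabovesizi → udabovasuzu.
Epenthesis: no change.

udabovasuzu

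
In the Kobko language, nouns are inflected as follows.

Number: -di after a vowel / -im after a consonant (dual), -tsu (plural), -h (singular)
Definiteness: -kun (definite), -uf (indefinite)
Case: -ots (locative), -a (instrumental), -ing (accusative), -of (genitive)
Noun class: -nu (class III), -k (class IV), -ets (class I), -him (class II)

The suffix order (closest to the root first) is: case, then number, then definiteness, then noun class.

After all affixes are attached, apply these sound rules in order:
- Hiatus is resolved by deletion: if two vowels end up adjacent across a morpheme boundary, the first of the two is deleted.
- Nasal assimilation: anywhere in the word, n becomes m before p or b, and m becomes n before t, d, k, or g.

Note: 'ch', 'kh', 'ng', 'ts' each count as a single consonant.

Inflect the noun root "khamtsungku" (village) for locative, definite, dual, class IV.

khamtsungkotsinkunk

Attach case locative -ots → khamtsungkuots.
Attach number dual -im (after consonant 'ts') → khamtsungkuotsim.
Attach definiteness definite -kun → khamtsungkuotsimkun.
Attach noun class class IV -k → khamtsungkuotsimkunk.
Apply vowel deletion: khamtsungkuotsimkunk → khamtsungkotsimkunk.
Apply nasal assimilation: khamtsungkotsimkunk → khamtsungkotsinkunk.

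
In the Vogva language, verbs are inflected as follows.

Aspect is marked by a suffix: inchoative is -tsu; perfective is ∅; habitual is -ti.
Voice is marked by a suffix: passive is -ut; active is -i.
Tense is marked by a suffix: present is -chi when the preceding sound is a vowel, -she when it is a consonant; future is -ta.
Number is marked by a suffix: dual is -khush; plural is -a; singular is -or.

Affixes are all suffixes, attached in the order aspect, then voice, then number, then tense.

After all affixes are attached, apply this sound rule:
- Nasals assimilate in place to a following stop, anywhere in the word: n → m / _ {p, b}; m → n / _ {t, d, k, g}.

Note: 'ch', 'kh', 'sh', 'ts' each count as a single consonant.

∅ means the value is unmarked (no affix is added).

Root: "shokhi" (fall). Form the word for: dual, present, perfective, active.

aspect = perfective: zero marking, form stays shokhi.
Attach voice active -i → shokhii.
Attach number dual -khush → shokhiikhush.
Attach tense present -she (after consonant 'sh') → shokhiikhushshe.
Nasal assimilation: no change.

shokhiikhushshe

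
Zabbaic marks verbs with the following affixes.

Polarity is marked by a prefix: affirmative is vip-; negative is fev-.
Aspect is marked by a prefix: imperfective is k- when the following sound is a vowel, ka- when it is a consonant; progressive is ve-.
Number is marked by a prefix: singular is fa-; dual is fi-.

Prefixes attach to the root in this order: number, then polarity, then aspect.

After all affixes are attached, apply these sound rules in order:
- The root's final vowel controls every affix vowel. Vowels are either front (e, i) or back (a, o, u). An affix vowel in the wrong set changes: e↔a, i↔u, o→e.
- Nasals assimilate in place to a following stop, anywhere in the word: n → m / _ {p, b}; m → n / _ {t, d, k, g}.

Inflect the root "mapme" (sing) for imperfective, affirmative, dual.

kevipfimapme

Attach number dual fi- → fimapme.
Attach polarity affirmative vip- → vipfimapme.
Attach aspect imperfective ka- (before consonant 'v') → kavipfimapme.
Apply vowel harmony: kavipfimapme → kevipfimapme.
Nasal assimilation: no change.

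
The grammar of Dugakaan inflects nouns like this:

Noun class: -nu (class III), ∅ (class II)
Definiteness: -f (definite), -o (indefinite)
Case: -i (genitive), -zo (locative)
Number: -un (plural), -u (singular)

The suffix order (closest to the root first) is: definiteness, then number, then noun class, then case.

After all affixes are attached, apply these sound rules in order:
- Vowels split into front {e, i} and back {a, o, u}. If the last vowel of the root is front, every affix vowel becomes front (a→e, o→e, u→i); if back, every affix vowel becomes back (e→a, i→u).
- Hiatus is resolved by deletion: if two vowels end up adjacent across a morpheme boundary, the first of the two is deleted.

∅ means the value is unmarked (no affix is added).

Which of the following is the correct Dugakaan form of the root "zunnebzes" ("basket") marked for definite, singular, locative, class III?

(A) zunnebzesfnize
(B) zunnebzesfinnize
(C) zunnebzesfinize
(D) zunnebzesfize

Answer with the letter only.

Attach definiteness definite -f → zunnebzesf.
Attach number singular -u → zunnebzesfu.
Attach noun class class III -nu → zunnebzesfunu.
Attach case locative -zo → zunnebzesfunuzo.
Apply vowel harmony: zunnebzesfunuzo → zunnebzesfinize.
Vowel deletion: no change.
So the correct form is zunnebzesfinize, option (C).
(D) zunnebzesfize is wrong: it uses class II instead of class III for noun class.
(B) zunnebzesfinnize is wrong: it uses plural instead of singular for number.
(A) zunnebzesfnize is wrong: it has the affixes in the wrong order.

C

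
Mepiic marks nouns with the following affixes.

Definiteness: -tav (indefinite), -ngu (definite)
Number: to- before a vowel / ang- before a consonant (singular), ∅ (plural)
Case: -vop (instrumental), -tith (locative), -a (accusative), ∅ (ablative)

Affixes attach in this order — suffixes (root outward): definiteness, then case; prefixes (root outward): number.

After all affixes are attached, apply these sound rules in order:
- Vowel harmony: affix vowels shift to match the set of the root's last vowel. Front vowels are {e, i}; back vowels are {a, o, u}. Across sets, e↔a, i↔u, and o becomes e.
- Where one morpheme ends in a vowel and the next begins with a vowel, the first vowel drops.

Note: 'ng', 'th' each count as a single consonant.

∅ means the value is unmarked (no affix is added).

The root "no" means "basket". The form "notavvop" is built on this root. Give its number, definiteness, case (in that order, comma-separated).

plural, indefinite, instrumental

Segment: no-tav-vop.
number: ∅ → plural.
definiteness: -tav → indefinite.
case: -vop → instrumental.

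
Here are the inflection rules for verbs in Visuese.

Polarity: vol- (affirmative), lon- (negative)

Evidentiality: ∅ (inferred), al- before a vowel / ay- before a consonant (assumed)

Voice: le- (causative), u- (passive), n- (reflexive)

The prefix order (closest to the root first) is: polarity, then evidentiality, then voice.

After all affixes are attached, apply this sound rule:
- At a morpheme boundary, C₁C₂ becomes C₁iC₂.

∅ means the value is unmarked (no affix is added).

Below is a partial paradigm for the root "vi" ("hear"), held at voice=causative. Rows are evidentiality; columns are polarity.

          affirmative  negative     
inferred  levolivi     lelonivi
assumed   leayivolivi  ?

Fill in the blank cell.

leayilonivi

Attach polarity negative lon- → lonvi.
Attach evidentiality assumed ay- (before consonant 'l') → aylonvi.
Attach voice causative le- → leaylonvi.
Apply epenthesis: leaylonvi → leayilonivi.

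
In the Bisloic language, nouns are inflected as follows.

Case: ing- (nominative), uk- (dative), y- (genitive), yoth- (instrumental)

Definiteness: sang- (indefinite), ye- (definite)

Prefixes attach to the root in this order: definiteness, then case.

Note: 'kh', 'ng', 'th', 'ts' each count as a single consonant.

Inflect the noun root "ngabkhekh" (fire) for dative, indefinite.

uksangngabkhekh

Attach definiteness indefinite sang- → sangngabkhekh.
Attach case dative uk- → uksangngabkhekh.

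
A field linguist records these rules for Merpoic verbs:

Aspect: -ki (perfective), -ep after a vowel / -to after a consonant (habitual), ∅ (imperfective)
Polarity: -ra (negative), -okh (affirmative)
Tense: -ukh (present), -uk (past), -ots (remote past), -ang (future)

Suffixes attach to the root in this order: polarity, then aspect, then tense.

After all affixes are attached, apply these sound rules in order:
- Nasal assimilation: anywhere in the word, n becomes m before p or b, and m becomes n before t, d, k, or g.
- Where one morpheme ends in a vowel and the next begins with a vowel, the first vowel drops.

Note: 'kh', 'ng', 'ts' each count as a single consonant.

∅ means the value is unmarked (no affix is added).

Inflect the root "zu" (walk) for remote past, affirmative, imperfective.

zokhots

Attach polarity affirmative -okh → zuokh.
aspect = imperfective: zero marking, form stays zuokh.
Attach tense remote past -ots → zuokhots.
Nasal assimilation: no change.
Apply vowel deletion: zuokhots → zokhots.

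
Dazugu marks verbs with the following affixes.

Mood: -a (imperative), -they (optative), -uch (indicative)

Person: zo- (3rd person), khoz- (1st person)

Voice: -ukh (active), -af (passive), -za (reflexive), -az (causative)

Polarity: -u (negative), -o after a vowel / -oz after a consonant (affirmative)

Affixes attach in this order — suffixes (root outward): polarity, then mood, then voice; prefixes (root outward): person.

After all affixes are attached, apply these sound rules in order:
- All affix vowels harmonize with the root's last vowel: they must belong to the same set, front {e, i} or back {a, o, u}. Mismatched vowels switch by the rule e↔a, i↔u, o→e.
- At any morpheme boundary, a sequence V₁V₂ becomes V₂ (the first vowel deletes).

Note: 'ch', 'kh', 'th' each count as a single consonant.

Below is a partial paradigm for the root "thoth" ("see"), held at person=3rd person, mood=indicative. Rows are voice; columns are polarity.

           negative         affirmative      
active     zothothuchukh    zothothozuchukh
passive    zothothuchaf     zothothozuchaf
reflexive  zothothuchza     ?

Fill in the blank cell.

Attach polarity affirmative -oz (after consonant 'th') → thothoz.
Attach person 3rd person zo- → zothothoz.
Attach mood indicative -uch → zothothozuch.
Attach voice reflexive -za → zothothozuchza.
Vowel harmony: no change.
Vowel deletion: no change.

zothothozuchza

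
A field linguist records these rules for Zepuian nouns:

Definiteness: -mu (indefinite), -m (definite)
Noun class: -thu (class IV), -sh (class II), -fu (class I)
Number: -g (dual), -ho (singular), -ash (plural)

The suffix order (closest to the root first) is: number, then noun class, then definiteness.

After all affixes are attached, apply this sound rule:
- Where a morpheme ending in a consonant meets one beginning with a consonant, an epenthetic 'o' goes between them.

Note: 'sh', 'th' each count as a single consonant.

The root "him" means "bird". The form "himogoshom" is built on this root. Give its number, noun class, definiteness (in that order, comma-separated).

Segment: him-g-sh-m.
number: -g → dual.
noun class: -sh → class II.
definiteness: -m → definite.

dual, class II, definite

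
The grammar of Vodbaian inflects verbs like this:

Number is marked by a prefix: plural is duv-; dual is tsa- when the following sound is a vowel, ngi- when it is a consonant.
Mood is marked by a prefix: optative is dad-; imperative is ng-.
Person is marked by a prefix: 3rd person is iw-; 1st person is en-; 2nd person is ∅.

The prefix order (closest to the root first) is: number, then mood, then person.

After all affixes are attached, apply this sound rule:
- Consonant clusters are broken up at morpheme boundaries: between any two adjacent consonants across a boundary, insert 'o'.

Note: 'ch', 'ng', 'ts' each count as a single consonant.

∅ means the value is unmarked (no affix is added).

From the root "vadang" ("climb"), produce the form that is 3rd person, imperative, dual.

iwongongivadang

Attach number dual ngi- (before consonant 'v') → ngivadang.
Attach mood imperative ng- → ngngivadang.
Attach person 3rd person iw- → iwngngivadang.
Apply epenthesis: iwngngivadang → iwongongivadang.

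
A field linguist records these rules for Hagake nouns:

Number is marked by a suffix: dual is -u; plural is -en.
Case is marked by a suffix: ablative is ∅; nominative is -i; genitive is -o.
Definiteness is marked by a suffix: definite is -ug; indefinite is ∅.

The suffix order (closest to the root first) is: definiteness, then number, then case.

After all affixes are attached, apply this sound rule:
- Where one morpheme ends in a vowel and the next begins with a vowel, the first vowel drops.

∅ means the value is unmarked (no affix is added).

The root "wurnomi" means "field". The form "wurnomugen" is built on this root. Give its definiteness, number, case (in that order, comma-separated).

Segment: wurnomi-ug-en.
definiteness: -ug → definite.
number: -en → plural.
case: ∅ → ablative.

definite, plural, ablative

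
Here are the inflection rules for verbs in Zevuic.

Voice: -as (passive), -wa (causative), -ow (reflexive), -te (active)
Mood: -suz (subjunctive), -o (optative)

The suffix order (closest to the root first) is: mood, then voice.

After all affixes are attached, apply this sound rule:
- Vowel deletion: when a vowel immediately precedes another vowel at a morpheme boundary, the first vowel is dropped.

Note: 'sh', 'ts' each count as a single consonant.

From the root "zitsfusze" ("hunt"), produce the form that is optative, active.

Attach mood optative -o → zitsfuszeo.
Attach voice active -te → zitsfuszeote.
Apply vowel deletion: zitsfuszeote → zitsfuszote.

zitsfuszote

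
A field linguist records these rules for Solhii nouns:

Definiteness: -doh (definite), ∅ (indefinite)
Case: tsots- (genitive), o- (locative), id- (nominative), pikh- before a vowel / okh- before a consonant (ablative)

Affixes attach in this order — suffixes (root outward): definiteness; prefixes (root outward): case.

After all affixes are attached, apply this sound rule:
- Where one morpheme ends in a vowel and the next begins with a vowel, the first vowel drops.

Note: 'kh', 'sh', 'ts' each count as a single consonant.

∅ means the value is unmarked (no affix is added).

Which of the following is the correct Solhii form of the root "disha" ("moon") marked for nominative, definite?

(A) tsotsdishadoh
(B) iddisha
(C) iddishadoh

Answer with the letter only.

Attach case nominative id- → iddisha.
Attach definiteness definite -doh → iddishadoh.
Vowel deletion: no change.
So the correct form is iddishadoh, option (C).
(A) tsotsdishadoh is wrong: it uses genitive instead of nominative for case.
(B) iddisha is wrong: it uses indefinite instead of definite for definiteness.

C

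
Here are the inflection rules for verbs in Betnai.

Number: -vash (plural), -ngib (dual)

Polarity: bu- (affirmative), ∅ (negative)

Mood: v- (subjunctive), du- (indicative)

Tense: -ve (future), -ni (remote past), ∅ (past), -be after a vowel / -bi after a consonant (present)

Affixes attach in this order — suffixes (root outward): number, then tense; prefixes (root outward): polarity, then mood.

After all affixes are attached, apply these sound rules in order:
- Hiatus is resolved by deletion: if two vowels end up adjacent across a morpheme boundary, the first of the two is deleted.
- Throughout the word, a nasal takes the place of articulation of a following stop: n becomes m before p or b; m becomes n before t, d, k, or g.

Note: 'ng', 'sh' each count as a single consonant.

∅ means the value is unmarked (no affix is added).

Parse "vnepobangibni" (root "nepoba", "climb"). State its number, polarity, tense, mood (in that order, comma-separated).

Segment: v-nepoba-ngib-ni.
number: -ngib → dual.
polarity: ∅ → negative.
tense: -ni → remote past.
mood: v- → subjunctive.

dual, negative, remote past, subjunctive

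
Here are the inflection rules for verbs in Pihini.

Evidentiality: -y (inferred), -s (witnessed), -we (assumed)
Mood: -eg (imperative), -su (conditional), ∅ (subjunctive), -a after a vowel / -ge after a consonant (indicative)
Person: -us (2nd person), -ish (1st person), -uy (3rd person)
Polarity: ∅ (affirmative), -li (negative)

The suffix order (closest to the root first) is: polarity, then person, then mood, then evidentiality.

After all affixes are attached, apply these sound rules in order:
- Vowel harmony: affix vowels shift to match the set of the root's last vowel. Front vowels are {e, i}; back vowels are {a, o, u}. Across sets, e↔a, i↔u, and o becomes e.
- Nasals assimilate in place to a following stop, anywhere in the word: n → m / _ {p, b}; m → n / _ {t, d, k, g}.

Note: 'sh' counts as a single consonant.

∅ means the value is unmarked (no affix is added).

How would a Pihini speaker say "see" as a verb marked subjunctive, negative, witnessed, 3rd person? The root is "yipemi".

yipemiliiys

Attach polarity negative -li → yipemili.
Attach person 3rd person -uy → yipemiliuy.
mood = subjunctive: zero marking, form stays yipemiliuy.
Attach evidentiality witnessed -s → yipemiliuys.
Apply vowel harmony: yipemiliuys → yipemiliiys.
Nasal assimilation: no change.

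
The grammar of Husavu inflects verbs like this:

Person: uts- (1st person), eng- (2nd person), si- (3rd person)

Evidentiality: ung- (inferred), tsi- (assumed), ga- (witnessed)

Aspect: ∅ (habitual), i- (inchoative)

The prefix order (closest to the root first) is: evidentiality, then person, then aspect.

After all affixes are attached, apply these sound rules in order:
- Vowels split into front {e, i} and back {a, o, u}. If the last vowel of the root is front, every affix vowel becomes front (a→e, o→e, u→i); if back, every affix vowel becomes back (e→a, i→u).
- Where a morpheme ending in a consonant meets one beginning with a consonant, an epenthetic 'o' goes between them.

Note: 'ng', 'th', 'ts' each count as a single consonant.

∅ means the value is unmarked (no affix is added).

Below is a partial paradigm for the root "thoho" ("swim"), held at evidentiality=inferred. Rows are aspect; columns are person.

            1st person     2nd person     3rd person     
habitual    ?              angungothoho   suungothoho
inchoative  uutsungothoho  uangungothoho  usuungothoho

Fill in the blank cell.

Attach evidentiality inferred ung- → ungthoho.
Attach person 1st person uts- → utsungthoho.
aspect = habitual: zero marking, form stays utsungthoho.
Vowel harmony: no change.
Apply epenthesis: utsungthoho → utsungothoho.

utsungothoho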